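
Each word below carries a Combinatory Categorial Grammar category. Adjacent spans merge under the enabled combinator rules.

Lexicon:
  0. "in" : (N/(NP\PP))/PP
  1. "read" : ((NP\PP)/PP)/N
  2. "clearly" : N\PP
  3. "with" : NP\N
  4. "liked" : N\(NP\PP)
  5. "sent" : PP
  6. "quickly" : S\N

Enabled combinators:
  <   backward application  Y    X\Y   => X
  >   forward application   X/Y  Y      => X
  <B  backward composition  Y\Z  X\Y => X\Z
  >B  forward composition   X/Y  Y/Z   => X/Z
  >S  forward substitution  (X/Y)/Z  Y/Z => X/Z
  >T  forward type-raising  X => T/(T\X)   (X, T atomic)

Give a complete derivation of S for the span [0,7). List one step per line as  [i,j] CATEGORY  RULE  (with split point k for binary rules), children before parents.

[0,1] (N/(NP\PP))/PP  lex  "in"
[1,2] ((NP\PP)/PP)/N  lex  "read"
[2,3] N\PP  lex  "clearly"
[3,4] NP\N  lex  "with"
[2,4] NP\PP  <B  k=3
[4,5] N\(NP\PP)  lex  "liked"
[2,5] N  <  k=4
[1,5] (NP\PP)/PP  >  k=2
[0,5] N/PP  >S  k=1
[5,6] PP  lex  "sent"
[0,6] N  >  k=5
[6,7] S\N  lex  "quickly"
[0,7] S  <  k=6

[0,7] S   <
  [0,6] N   >
    [0,5] N/PP   >S
      [0,1] "in" : (N/(NP\PP))/PP
      [1,5] (NP\PP)/PP   >
        [1,2] "read" : ((NP\PP)/PP)/N
        [2,5] N   <
          [2,4] NP\PP   <B
            [2,3] "clearly" : N\PP
            [3,4] "with" : NP\N
          [4,5] "liked" : N\(NP\PP)
    [5,6] "sent" : PP
  [6,7] "quickly" : S\N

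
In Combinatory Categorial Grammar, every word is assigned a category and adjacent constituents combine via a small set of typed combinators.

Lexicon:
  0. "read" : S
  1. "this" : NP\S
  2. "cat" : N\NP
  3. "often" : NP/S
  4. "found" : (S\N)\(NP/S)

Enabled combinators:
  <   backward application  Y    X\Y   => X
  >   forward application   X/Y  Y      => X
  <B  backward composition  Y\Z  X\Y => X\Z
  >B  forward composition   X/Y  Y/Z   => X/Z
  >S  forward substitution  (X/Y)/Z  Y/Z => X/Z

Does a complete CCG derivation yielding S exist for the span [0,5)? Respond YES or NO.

YES

[0,5] S   <
  [0,3] N   <
    [0,1] "read" : S
    [1,3] N\S   <B
      [1,2] "this" : NP\S
      [2,3] "cat" : N\NP
  [3,5] S\N   <
    [3,4] "often" : NP/S
    [4,5] "found" : (S\N)\(NP/S)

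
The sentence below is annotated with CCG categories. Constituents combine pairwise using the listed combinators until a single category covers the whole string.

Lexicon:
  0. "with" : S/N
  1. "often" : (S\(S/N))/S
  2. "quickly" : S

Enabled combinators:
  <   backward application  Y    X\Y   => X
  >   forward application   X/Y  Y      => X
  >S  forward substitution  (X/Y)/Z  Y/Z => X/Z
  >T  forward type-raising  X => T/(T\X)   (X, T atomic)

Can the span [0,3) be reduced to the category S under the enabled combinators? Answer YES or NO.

YES

[0,3] S   <
  [0,1] "with" : S/N
  [1,3] S\(S/N)   >
    [1,2] "often" : (S\(S/N))/S
    [2,3] "quickly" : S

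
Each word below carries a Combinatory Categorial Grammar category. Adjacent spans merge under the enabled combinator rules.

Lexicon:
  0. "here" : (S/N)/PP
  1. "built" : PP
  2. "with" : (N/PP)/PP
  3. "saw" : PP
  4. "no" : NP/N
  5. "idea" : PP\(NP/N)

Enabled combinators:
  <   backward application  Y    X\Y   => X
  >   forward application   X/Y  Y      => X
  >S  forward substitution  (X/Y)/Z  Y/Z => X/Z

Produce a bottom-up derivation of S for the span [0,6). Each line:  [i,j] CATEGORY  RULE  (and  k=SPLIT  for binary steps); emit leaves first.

[0,6] S   >
  [0,2] S/N   >
    [0,1] "here" : (S/N)/PP
    [1,2] "built" : PP
  [2,6] N   >
    [2,4] N/PP   >
      [2,3] "with" : (N/PP)/PP
      [3,4] "saw" : PP
    [4,6] PP   <
      [4,5] "no" : NP/N
      [5,6] "idea" : PP\(NP/N)

[0,1] (S/N)/PP  lex  "here"
[1,2] PP  lex  "built"
[0,2] S/N  >  k=1
[2,3] (N/PP)/PP  lex  "with"
[3,4] PP  lex  "saw"
[2,4] N/PP  >  k=3
[4,5] NP/N  lex  "no"
[5,6] PP\(NP/N)  lex  "idea"
[4,6] PP  <  k=5
[2,6] N  >  k=4
[0,6] S  >  k=2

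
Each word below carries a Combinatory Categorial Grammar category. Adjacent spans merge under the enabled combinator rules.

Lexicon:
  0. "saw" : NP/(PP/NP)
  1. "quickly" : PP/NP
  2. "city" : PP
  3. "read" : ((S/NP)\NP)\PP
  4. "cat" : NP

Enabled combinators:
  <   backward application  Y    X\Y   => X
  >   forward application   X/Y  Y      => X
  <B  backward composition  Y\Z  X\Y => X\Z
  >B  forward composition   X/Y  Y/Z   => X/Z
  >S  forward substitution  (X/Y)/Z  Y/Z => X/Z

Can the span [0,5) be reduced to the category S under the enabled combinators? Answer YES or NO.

YES

[0,5] S   >
  [0,4] S/NP   <
    [0,2] NP   >
      [0,1] "saw" : NP/(PP/NP)
      [1,2] "quickly" : PP/NP
    [2,4] (S/NP)\NP   <
      [2,3] "city" : PP
      [3,4] "read" : ((S/NP)\NP)\PP
  [4,5] "cat" : NP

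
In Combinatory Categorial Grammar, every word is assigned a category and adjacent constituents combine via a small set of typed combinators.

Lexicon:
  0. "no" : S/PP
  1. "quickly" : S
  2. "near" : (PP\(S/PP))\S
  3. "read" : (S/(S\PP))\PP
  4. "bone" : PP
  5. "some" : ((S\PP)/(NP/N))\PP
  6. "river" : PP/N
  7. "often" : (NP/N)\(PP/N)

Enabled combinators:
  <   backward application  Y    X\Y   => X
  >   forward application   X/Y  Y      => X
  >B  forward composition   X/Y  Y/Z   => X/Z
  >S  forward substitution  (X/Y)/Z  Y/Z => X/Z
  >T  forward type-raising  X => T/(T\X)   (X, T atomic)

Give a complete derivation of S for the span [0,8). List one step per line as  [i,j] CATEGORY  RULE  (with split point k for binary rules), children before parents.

[0,1] S/PP  lex  "no"
[1,2] S  lex  "quickly"
[2,3] (PP\(S/PP))\S  lex  "near"
[1,3] PP\(S/PP)  <  k=2
[0,3] PP  <  k=1
[3,4] (S/(S\PP))\PP  lex  "read"
[0,4] S/(S\PP)  <  k=3
[4,5] PP  lex  "bone"
[5,6] ((S\PP)/(NP/N))\PP  lex  "some"
[4,6] (S\PP)/(NP/N)  <  k=5
[6,7] PP/N  lex  "river"
[7,8] (NP/N)\(PP/N)  lex  "often"
[6,8] NP/N  <  k=7
[4,8] S\PP  >  k=6
[0,8] S  >  k=4

[0,8] S   >
  [0,4] S/(S\PP)   <
    [0,3] PP   <
      [0,1] "no" : S/PP
      [1,3] PP\(S/PP)   <
        [1,2] "quickly" : S
        [2,3] "near" : (PP\(S/PP))\S
    [3,4] "read" : (S/(S\PP))\PP
  [4,8] S\PP   >
    [4,6] (S\PP)/(NP/N)   <
      [4,5] "bone" : PP
      [5,6] "some" : ((S\PP)/(NP/N))\PP
    [6,8] NP/N   <
      [6,7] "river" : PP/N
      [7,8] "often" : (NP/N)\(PP/N)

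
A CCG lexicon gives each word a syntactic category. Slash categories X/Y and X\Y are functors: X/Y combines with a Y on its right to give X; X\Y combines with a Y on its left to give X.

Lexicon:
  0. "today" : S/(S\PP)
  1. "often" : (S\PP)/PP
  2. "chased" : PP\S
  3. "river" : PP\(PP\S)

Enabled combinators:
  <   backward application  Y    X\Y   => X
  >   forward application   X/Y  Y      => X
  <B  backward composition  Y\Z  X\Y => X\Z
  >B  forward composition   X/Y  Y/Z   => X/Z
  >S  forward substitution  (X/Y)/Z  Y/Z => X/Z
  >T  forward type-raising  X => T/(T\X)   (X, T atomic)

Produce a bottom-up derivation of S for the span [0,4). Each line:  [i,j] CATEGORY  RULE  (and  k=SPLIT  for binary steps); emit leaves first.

[0,4] S   >
  [0,1] "today" : S/(S\PP)
  [1,4] S\PP   >
    [1,2] "often" : (S\PP)/PP
    [2,4] PP   <
      [2,3] "chased" : PP\S
      [3,4] "river" : PP\(PP\S)

[0,1] S/(S\PP)  lex  "today"
[1,2] (S\PP)/PP  lex  "often"
[2,3] PP\S  lex  "chased"
[3,4] PP\(PP\S)  lex  "river"
[2,4] PP  <  k=3
[1,4] S\PP  >  k=2
[0,4] S  >  k=1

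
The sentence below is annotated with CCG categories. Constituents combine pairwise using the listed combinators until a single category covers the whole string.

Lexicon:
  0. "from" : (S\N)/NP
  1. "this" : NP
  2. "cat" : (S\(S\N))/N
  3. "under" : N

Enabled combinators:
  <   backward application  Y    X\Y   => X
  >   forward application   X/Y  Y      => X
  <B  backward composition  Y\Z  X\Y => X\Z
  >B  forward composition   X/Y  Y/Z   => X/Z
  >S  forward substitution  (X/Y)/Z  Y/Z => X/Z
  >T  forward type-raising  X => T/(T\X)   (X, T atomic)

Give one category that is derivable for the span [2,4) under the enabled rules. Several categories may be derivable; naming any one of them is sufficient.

[0,4] S   <
  [0,2] S\N   >
    [0,1] "from" : (S\N)/NP
    [1,2] "this" : NP
  [2,4] S\(S\N)   >
    [2,3] "cat" : (S\(S\N))/N
    [3,4] "under" : N

S\(S\N)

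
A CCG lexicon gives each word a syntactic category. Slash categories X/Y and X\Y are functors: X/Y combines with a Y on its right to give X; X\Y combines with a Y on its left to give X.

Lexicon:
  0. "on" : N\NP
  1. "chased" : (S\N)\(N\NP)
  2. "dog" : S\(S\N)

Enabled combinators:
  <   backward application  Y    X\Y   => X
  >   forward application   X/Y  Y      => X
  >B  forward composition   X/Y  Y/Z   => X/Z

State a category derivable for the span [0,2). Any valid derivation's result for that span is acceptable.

S\N

[0,3] S   <
  [0,2] S\N   <
    [0,1] "on" : N\NP
    [1,2] "chased" : (S\N)\(N\NP)
  [2,3] "dog" : S\(S\N)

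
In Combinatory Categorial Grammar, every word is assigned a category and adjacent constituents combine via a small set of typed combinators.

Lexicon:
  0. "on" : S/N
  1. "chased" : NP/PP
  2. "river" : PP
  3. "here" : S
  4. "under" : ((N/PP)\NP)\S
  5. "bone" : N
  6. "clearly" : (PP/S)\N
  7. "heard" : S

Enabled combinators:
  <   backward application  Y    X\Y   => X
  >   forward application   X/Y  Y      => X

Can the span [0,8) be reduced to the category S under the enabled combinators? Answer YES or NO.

YES

[0,8] S   >
  [0,1] "on" : S/N
  [1,8] N   >
    [1,5] N/PP   <
      [1,3] NP   >
        [1,2] "chased" : NP/PP
        [2,3] "river" : PP
      [3,5] (N/PP)\NP   <
        [3,4] "here" : S
        [4,5] "under" : ((N/PP)\NP)\S
    [5,8] PP   >
      [5,7] PP/S   <
        [5,6] "bone" : N
        [6,7] "clearly" : (PP/S)\N
      [7,8] "heard" : S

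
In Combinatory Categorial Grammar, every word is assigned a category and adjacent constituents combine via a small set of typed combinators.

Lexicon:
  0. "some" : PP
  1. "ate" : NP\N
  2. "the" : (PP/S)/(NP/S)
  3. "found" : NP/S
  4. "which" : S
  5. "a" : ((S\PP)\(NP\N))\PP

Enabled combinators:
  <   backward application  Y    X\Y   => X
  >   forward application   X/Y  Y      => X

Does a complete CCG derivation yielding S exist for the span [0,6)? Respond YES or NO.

YES

[0,6] S   <
  [0,1] "some" : PP
  [1,6] S\PP   <
    [1,2] "ate" : NP\N
    [2,6] (S\PP)\(NP\N)   <
      [2,5] PP   >
        [2,4] PP/S   >
          [2,3] "the" : (PP/S)/(NP/S)
          [3,4] "found" : NP/S
        [4,5] "which" : S
      [5,6] "a" : ((S\PP)\(NP\N))\PP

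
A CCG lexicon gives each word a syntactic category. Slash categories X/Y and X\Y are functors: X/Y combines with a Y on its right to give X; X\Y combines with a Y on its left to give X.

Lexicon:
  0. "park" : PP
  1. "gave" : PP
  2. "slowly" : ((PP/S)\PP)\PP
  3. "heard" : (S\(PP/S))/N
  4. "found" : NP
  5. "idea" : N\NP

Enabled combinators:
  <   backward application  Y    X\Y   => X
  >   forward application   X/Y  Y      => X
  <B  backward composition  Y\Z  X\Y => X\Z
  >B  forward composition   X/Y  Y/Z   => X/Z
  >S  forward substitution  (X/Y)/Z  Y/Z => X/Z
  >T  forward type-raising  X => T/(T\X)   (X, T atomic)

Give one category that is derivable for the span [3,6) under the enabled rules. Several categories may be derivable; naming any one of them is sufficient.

[0,6] S   <
  [0,3] PP/S   <
    [0,1] "park" : PP
    [1,3] (PP/S)\PP   <
      [1,2] "gave" : PP
      [2,3] "slowly" : ((PP/S)\PP)\PP
  [3,6] S\(PP/S)   >
    [3,4] "heard" : (S\(PP/S))/N
    [4,6] N   <
      [4,5] "found" : NP
      [5,6] "idea" : N\NP

S\(PP/S)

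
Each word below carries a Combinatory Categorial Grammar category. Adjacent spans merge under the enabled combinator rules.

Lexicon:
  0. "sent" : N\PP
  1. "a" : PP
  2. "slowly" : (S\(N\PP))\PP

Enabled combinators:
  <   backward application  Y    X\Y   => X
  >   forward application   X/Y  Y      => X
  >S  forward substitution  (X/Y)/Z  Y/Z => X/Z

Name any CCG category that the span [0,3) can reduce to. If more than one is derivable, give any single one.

[0,3] S   <
  [0,1] "sent" : N\PP
  [1,3] S\(N\PP)   <
    [1,2] "a" : PP
    [2,3] "slowly" : (S\(N\PP))\PP

S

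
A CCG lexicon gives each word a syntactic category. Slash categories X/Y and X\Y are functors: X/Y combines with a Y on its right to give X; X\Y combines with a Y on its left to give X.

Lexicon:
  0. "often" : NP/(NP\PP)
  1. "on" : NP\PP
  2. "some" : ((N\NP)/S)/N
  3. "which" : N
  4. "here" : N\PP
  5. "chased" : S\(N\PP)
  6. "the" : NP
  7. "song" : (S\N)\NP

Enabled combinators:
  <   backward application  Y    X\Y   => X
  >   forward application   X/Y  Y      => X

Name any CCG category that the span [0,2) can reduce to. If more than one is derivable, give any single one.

[0,8] S   <
  [0,6] N   <
    [0,2] NP   >
      [0,1] "often" : NP/(NP\PP)
      [1,2] "on" : NP\PP
    [2,6] N\NP   >
      [2,4] (N\NP)/S   >
        [2,3] "some" : ((N\NP)/S)/N
        [3,4] "which" : N
      [4,6] S   <
        [4,5] "here" : N\PP
        [5,6] "chased" : S\(N\PP)
  [6,8] S\N   <
    [6,7] "the" : NP
    [7,8] "song" : (S\N)\NP

NP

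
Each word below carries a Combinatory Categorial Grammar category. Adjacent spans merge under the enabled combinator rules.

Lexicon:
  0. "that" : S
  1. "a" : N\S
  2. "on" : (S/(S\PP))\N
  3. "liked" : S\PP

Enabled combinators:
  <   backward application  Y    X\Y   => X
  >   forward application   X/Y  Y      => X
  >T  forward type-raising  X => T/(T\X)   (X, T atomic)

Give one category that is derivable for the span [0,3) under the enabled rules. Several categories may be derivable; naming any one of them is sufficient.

S/(S\PP)

[0,4] S   >
  [0,3] S/(S\PP)   <
    [0,2] N   <
      [0,1] "that" : S
      [1,2] "a" : N\S
    [2,3] "on" : (S/(S\PP))\N
  [3,4] "liked" : S\PP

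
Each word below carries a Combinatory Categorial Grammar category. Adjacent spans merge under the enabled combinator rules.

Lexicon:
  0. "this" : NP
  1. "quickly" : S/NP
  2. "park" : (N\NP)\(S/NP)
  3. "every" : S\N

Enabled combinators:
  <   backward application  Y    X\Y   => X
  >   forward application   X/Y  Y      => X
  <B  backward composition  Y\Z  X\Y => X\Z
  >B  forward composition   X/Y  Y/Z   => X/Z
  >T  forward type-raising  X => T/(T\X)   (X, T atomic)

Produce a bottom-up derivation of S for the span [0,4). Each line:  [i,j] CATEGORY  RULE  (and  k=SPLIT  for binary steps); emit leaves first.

[0,1] NP  lex  "this"
[0,1] N/(N\NP)  >T
[1,2] S/NP  lex  "quickly"
[2,3] (N\NP)\(S/NP)  lex  "park"
[1,3] N\NP  <  k=2
[0,3] N  >  k=1
[3,4] S\N  lex  "every"
[0,4] S  <  k=3

[0,4] S   <
  [0,3] N   >
    [0,1] N/(N\NP)   >T
      [0,1] "this" : NP
    [1,3] N\NP   <
      [1,2] "quickly" : S/NP
      [2,3] "park" : (N\NP)\(S/NP)
  [3,4] "every" : S\N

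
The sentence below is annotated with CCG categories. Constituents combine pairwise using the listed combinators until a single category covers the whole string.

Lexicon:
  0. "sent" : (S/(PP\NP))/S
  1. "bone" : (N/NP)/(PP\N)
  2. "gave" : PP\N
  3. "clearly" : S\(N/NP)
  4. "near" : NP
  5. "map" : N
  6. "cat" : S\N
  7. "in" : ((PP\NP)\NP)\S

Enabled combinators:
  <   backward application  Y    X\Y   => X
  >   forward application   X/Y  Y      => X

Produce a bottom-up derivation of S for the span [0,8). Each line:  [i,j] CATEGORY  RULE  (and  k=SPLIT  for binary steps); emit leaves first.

[0,1] (S/(PP\NP))/S  lex  "sent"
[1,2] (N/NP)/(PP\N)  lex  "bone"
[2,3] PP\N  lex  "gave"
[1,3] N/NP  >  k=2
[3,4] S\(N/NP)  lex  "clearly"
[1,4] S  <  k=3
[0,4] S/(PP\NP)  >  k=1
[4,5] NP  lex  "near"
[5,6] N  lex  "map"
[6,7] S\N  lex  "cat"
[5,7] S  <  k=6
[7,8] ((PP\NP)\NP)\S  lex  "in"
[5,8] (PP\NP)\NP  <  k=7
[4,8] PP\NP  <  k=5
[0,8] S  >  k=4

[0,8] S   >
  [0,4] S/(PP\NP)   >
    [0,1] "sent" : (S/(PP\NP))/S
    [1,4] S   <
      [1,3] N/NP   >
        [1,2] "bone" : (N/NP)/(PP\N)
        [2,3] "gave" : PP\N
      [3,4] "clearly" : S\(N/NP)
  [4,8] PP\NP   <
    [4,5] "near" : NP
    [5,8] (PP\NP)\NP   <
      [5,7] S   <
        [5,6] "map" : N
        [6,7] "cat" : S\N
      [7,8] "in" : ((PP\NP)\NP)\S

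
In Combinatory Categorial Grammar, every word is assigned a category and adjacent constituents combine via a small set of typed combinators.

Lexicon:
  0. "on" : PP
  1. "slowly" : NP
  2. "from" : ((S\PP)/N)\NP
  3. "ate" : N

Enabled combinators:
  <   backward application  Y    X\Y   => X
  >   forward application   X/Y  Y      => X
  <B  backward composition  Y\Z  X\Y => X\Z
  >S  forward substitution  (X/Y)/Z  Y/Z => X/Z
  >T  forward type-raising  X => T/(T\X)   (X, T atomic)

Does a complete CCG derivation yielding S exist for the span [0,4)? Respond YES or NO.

[0,4] S   >
  [0,1] S/(S\PP)   >T
    [0,1] "on" : PP
  [1,4] S\PP   >
    [1,3] (S\PP)/N   <
      [1,2] "slowly" : NP
      [2,3] "from" : ((S\PP)/N)\NP
    [3,4] "ate" : N

YES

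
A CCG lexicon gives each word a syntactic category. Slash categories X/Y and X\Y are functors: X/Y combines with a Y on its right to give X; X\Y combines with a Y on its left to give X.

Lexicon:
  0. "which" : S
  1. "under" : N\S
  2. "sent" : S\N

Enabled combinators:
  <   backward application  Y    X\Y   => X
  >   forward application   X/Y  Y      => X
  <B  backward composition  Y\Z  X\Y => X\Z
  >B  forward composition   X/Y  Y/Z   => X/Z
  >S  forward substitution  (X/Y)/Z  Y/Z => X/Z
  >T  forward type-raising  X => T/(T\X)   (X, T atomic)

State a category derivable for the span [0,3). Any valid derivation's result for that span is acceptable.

S

[0,3] S   <
  [0,2] N   <
    [0,1] "which" : S
    [1,2] "under" : N\S
  [2,3] "sent" : S\N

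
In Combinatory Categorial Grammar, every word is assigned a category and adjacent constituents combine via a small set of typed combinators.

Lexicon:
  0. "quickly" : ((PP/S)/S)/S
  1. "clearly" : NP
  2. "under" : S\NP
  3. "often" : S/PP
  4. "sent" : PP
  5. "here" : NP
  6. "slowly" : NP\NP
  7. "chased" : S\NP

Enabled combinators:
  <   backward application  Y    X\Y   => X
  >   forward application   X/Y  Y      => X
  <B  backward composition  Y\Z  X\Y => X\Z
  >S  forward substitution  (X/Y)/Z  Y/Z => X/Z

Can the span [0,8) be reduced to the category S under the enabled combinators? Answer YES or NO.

((PP/S)/S)/S NP S\NP S/PP PP NP NP\NP S\NP
CKY chart[0,8] = {PP}; S ∉ chart

NO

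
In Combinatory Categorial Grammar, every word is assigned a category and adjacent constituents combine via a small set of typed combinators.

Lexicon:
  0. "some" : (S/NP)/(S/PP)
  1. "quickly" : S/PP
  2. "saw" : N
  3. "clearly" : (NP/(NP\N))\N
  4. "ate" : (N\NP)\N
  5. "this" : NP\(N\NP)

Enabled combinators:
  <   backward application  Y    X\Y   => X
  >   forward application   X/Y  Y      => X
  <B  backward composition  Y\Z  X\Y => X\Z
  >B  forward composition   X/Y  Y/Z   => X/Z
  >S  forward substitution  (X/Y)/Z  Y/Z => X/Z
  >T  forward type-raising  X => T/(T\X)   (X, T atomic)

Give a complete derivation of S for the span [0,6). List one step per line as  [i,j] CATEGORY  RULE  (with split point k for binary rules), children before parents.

[0,1] (S/NP)/(S/PP)  lex  "some"
[1,2] S/PP  lex  "quickly"
[0,2] S/NP  >  k=1
[2,3] N  lex  "saw"
[3,4] (NP/(NP\N))\N  lex  "clearly"
[2,4] NP/(NP\N)  <  k=3
[4,5] (N\NP)\N  lex  "ate"
[5,6] NP\(N\NP)  lex  "this"
[4,6] NP\N  <B  k=5
[2,6] NP  >  k=4
[0,6] S  >  k=2

[0,6] S   >
  [0,2] S/NP   >
    [0,1] "some" : (S/NP)/(S/PP)
    [1,2] "quickly" : S/PP
  [2,6] NP   >
    [2,4] NP/(NP\N)   <
      [2,3] "saw" : N
      [3,4] "clearly" : (NP/(NP\N))\N
    [4,6] NP\N   <B
      [4,5] "ate" : (N\NP)\N
      [5,6] "this" : NP\(N\NP)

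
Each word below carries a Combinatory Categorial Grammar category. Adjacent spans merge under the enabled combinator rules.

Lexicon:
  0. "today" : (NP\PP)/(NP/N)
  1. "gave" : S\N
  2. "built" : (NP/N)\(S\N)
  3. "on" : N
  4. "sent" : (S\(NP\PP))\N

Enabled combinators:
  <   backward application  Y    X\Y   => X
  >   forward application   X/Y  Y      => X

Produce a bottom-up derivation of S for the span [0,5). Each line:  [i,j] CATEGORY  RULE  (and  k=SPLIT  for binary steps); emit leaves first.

[0,1] (NP\PP)/(NP/N)  lex  "today"
[1,2] S\N  lex  "gave"
[2,3] (NP/N)\(S\N)  lex  "built"
[1,3] NP/N  <  k=2
[0,3] NP\PP  >  k=1
[3,4] N  lex  "on"
[4,5] (S\(NP\PP))\N  lex  "sent"
[3,5] S\(NP\PP)  <  k=4
[0,5] S  <  k=3

[0,5] S   <
  [0,3] NP\PP   >
    [0,1] "today" : (NP\PP)/(NP/N)
    [1,3] NP/N   <
      [1,2] "gave" : S\N
      [2,3] "built" : (NP/N)\(S\N)
  [3,5] S\(NP\PP)   <
    [3,4] "on" : N
    [4,5] "sent" : (S\(NP\PP))\N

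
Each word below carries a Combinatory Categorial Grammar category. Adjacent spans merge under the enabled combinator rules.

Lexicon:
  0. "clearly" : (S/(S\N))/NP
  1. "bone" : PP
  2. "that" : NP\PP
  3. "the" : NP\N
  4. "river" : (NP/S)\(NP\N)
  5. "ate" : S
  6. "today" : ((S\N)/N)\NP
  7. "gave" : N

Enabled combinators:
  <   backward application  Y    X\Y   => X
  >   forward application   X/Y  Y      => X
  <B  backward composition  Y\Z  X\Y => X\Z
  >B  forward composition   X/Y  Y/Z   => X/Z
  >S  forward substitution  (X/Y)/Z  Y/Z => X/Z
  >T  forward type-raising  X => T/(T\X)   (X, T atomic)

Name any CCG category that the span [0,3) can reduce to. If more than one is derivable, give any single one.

[0,8] S   >
  [0,3] S/(S\N)   >
    [0,1] "clearly" : (S/(S\N))/NP
    [1,3] NP   >
      [1,2] NP/(NP\PP)   >T
        [1,2] "bone" : PP
      [2,3] "that" : NP\PP
  [3,8] S\N   >
    [3,7] (S\N)/N   <
      [3,6] NP   >
        [3,5] NP/S   <
          [3,4] "the" : NP\N
          [4,5] "river" : (NP/S)\(NP\N)
        [5,6] "ate" : S
      [6,7] "today" : ((S\N)/N)\NP
    [7,8] "gave" : N

S/(S\N)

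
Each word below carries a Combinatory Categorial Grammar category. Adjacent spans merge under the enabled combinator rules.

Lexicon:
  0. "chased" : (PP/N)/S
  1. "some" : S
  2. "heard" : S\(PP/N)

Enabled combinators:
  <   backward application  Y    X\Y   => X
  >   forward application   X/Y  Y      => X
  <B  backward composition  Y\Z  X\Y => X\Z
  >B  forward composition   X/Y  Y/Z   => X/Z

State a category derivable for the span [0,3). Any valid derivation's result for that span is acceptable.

S

[0,3] S   <
  [0,2] PP/N   >
    [0,1] "chased" : (PP/N)/S
    [1,2] "some" : S
  [2,3] "heard" : S\(PP/N)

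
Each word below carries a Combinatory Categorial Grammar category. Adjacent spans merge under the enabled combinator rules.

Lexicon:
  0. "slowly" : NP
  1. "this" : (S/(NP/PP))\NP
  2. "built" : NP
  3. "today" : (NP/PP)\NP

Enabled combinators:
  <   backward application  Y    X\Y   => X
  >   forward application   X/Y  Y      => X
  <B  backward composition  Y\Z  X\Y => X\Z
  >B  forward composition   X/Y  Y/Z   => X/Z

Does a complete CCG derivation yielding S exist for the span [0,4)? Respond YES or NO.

[0,4] S   >
  [0,2] S/(NP/PP)   <
    [0,1] "slowly" : NP
    [1,2] "this" : (S/(NP/PP))\NP
  [2,4] NP/PP   <
    [2,3] "built" : NP
    [3,4] "today" : (NP/PP)\NP

YES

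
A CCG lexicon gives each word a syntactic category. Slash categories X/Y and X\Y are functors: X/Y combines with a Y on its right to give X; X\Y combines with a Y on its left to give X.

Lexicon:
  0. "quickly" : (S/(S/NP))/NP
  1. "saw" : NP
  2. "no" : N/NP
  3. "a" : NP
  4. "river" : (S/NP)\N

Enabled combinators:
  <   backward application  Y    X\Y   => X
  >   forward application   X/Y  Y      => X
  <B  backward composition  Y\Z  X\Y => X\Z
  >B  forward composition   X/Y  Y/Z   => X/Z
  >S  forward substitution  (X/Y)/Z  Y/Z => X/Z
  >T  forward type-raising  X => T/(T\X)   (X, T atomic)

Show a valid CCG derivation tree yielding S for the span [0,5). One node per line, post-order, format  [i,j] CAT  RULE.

[0,1] (S/(S/NP))/NP  lex  "quickly"
[1,2] NP  lex  "saw"
[0,2] S/(S/NP)  >  k=1
[2,3] N/NP  lex  "no"
[3,4] NP  lex  "a"
[2,4] N  >  k=3
[4,5] (S/NP)\N  lex  "river"
[2,5] S/NP  <  k=4
[0,5] S  >  k=2

[0,5] S   >
  [0,2] S/(S/NP)   >
    [0,1] "quickly" : (S/(S/NP))/NP
    [1,2] "saw" : NP
  [2,5] S/NP   <
    [2,4] N   >
      [2,3] "no" : N/NP
      [3,4] "a" : NP
    [4,5] "river" : (S/NP)\N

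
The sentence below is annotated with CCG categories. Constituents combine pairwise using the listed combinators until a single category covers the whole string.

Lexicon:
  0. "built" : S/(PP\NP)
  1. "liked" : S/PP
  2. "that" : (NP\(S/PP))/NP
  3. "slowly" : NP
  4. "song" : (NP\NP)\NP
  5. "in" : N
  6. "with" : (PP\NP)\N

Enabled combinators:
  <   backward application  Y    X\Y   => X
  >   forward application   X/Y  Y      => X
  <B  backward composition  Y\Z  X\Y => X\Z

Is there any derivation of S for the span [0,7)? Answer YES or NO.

[0,7] S   >
  [0,1] "built" : S/(PP\NP)
  [1,7] PP\NP   <B
    [1,5] NP\NP   <
      [1,4] NP   <
        [1,2] "liked" : S/PP
        [2,4] NP\(S/PP)   >
          [2,3] "that" : (NP\(S/PP))/NP
          [3,4] "slowly" : NP
      [4,5] "song" : (NP\NP)\NP
    [5,7] PP\NP   <
      [5,6] "in" : N
      [6,7] "with" : (PP\NP)\N

YES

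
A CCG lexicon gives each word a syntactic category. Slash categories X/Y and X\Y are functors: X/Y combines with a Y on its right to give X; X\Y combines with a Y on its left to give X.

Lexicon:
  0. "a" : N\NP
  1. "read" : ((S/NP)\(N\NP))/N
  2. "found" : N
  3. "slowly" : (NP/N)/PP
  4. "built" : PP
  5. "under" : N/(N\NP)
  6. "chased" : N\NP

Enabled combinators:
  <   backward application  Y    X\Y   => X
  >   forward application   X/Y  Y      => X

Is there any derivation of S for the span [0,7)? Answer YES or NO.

[0,7] S   >
  [0,3] S/NP   <
    [0,1] "a" : N\NP
    [1,3] (S/NP)\(N\NP)   >
      [1,2] "read" : ((S/NP)\(N\NP))/N
      [2,3] "found" : N
  [3,7] NP   >
    [3,5] NP/N   >
      [3,4] "slowly" : (NP/N)/PP
      [4,5] "built" : PP
    [5,7] N   >
      [5,6] "under" : N/(N\NP)
      [6,7] "chased" : N\NP

YES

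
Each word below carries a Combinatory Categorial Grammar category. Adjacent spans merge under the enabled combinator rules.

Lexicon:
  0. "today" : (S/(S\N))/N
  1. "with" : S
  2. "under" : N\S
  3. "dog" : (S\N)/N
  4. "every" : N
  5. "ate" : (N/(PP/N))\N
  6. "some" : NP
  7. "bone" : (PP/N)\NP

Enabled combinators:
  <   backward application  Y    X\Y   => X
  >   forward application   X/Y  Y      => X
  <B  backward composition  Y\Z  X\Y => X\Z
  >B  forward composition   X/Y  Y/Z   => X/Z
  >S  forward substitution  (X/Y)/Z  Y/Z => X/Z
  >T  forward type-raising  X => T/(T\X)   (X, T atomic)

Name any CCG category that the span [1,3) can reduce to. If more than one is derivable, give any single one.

N

[0,8] S   >
  [0,3] S/(S\N)   >
    [0,1] "today" : (S/(S\N))/N
    [1,3] N   >
      [1,2] N/(N\S)   >T
        [1,2] "with" : S
      [2,3] "under" : N\S
  [3,8] S\N   >
    [3,4] "dog" : (S\N)/N
    [4,8] N   >
      [4,6] N/(PP/N)   <
        [4,5] "every" : N
        [5,6] "ate" : (N/(PP/N))\N
      [6,8] PP/N   <
        [6,7] "some" : NP
        [7,8] "bone" : (PP/N)\NP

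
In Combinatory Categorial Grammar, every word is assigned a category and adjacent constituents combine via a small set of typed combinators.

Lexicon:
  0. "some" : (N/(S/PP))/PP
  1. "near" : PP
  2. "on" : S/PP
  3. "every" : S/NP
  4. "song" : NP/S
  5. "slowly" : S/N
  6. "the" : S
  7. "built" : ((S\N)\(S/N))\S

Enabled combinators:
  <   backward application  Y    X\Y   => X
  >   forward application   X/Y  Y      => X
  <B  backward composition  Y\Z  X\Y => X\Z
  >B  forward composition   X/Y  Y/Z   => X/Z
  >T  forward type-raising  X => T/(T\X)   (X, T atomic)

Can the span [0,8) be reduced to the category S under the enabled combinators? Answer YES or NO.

YES

[0,8] S   <
  [0,3] N   >
    [0,2] N/(S/PP)   >
      [0,1] "some" : (N/(S/PP))/PP
      [1,2] "near" : PP
    [2,3] "on" : S/PP
  [3,8] S\N   <
    [3,6] S/N   >B
      [3,5] S/S   >B
        [3,4] "every" : S/NP
        [4,5] "song" : NP/S
      [5,6] "slowly" : S/N
    [6,8] (S\N)\(S/N)   <
      [6,7] "the" : S
      [7,8] "built" : ((S\N)\(S/N))\S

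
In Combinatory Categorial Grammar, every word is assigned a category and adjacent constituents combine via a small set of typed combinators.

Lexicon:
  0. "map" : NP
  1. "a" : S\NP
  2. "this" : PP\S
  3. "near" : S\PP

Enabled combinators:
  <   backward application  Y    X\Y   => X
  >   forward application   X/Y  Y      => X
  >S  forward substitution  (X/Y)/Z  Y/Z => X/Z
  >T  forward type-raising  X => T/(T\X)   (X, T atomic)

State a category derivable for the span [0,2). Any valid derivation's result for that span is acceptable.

S

[0,4] S   <
  [0,3] PP   <
    [0,2] S   >
      [0,1] S/(S\NP)   >T
        [0,1] "map" : NP
      [1,2] "a" : S\NP
    [2,3] "this" : PP\S
  [3,4] "near" : S\PP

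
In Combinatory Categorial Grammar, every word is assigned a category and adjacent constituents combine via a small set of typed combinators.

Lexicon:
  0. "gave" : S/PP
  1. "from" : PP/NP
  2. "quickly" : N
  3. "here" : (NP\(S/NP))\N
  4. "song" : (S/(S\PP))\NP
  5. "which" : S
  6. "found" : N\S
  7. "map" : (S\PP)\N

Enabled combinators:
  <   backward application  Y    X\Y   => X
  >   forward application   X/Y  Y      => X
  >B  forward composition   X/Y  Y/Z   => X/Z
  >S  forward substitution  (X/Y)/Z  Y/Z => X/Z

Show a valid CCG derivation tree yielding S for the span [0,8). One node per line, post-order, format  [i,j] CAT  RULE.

[0,8] S   >
  [0,5] S/(S\PP)   <
    [0,4] NP   <
      [0,2] S/NP   >B
        [0,1] "gave" : S/PP
        [1,2] "from" : PP/NP
      [2,4] NP\(S/NP)   <
        [2,3] "quickly" : N
        [3,4] "here" : (NP\(S/NP))\N
    [4,5] "song" : (S/(S\PP))\NP
  [5,8] S\PP   <
    [5,7] N   <
      [5,6] "which" : S
      [6,7] "found" : N\S
    [7,8] "map" : (S\PP)\N

[0,1] S/PP  lex  "gave"
[1,2] PP/NP  lex  "from"
[0,2] S/NP  >B  k=1
[2,3] N  lex  "quickly"
[3,4] (NP\(S/NP))\N  lex  "here"
[2,4] NP\(S/NP)  <  k=3
[0,4] NP  <  k=2
[4,5] (S/(S\PP))\NP  lex  "song"
[0,5] S/(S\PP)  <  k=4
[5,6] S  lex  "which"
[6,7] N\S  lex  "found"
[5,7] N  <  k=6
[7,8] (S\PP)\N  lex  "map"
[5,8] S\PP  <  k=7
[0,8] S  >  k=5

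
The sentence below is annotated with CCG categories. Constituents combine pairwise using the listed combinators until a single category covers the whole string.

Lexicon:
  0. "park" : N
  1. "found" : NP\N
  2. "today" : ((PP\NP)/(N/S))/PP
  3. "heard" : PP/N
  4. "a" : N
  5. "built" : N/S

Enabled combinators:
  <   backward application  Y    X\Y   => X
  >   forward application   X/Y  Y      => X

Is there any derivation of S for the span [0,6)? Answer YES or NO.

NO

N NP\N ((PP\NP)/(N/S))/PP PP/N N N/S
CKY chart[0,6] = {PP}; S ∉ chart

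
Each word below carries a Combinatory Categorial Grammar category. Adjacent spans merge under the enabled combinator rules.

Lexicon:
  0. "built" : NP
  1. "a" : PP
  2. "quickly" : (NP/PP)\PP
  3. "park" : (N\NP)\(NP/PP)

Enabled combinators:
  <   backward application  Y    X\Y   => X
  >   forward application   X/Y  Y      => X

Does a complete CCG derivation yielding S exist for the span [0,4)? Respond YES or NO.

NO

NP PP (NP/PP)\PP (N\NP)\(NP/PP)
CKY chart[0,4] = {N}; S ∉ chart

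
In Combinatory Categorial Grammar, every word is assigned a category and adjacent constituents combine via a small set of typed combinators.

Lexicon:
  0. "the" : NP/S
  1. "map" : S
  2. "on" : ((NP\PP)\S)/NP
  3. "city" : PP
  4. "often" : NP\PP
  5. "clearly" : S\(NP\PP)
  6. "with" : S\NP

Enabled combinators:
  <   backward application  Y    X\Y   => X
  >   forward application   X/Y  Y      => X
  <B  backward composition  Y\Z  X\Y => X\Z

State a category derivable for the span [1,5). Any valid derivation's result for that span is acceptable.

NP\PP

[0,7] S   <
  [0,6] NP   >
    [0,1] "the" : NP/S
    [1,6] S   <
      [1,5] NP\PP   <
        [1,2] "map" : S
        [2,5] (NP\PP)\S   >
          [2,3] "on" : ((NP\PP)\S)/NP
          [3,5] NP   <
            [3,4] "city" : PP
            [4,5] "often" : NP\PP
      [5,6] "clearly" : S\(NP\PP)
  [6,7] "with" : S\NP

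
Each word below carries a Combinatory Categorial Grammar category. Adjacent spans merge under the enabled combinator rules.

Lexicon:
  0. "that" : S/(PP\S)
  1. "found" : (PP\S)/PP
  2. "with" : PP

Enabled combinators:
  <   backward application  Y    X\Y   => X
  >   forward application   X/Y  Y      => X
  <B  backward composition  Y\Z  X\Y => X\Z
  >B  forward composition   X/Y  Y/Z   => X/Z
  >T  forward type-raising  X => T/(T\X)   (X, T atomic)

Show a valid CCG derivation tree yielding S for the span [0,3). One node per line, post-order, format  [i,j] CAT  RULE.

[0,1] S/(PP\S)  lex  "that"
[1,2] (PP\S)/PP  lex  "found"
[0,2] S/PP  >B  k=1
[2,3] PP  lex  "with"
[0,3] S  >  k=2

[0,3] S   >
  [0,2] S/PP   >B
    [0,1] "that" : S/(PP\S)
    [1,2] "found" : (PP\S)/PP
  [2,3] "with" : PP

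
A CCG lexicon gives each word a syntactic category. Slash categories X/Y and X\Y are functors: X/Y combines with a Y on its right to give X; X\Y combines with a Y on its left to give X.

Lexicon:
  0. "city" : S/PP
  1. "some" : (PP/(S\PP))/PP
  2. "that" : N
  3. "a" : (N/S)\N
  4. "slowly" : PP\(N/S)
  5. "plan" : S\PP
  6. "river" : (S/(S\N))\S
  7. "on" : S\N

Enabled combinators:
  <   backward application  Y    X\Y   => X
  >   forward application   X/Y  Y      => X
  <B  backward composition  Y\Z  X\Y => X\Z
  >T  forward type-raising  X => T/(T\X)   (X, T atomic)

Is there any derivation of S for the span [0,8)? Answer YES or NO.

YES

[0,8] S   >
  [0,7] S/(S\N)   <
    [0,6] S   >
      [0,1] "city" : S/PP
      [1,6] PP   >
        [1,5] PP/(S\PP)   >
          [1,2] "some" : (PP/(S\PP))/PP
          [2,5] PP   <
            [2,4] N/S   <
              [2,3] "that" : N
              [3,4] "a" : (N/S)\N
            [4,5] "slowly" : PP\(N/S)
        [5,6] "plan" : S\PP
    [6,7] "river" : (S/(S\N))\S
  [7,8] "on" : S\N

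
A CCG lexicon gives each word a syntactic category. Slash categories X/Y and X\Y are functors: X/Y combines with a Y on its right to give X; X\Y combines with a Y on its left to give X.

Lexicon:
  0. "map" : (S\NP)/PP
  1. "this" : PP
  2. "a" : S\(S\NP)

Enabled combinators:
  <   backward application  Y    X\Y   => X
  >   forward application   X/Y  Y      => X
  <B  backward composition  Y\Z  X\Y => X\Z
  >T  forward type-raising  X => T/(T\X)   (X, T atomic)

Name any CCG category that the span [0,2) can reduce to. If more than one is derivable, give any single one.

[0,3] S   <
  [0,2] S\NP   >
    [0,1] "map" : (S\NP)/PP
    [1,2] "this" : PP
  [2,3] "a" : S\(S\NP)

S\NP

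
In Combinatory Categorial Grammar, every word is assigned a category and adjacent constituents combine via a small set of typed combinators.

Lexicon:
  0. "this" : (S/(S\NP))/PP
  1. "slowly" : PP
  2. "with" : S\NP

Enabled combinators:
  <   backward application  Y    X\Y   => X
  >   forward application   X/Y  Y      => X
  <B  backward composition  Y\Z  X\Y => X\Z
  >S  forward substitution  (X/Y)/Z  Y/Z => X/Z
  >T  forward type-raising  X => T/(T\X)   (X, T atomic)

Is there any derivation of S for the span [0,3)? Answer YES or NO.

YES

[0,3] S   >
  [0,2] S/(S\NP)   >
    [0,1] "this" : (S/(S\NP))/PP
    [1,2] "slowly" : PP
  [2,3] "with" : S\NP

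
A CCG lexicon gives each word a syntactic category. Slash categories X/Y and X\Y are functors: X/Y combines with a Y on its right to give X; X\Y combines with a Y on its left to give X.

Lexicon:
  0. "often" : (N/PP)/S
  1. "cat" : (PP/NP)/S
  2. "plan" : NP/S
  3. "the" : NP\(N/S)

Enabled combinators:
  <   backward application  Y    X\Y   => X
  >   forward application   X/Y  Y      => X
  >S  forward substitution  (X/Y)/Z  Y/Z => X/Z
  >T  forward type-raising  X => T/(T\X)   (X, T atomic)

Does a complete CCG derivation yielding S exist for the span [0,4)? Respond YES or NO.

(N/PP)/S (PP/NP)/S NP/S NP\(N/S)
CKY chart[0,4] = {N/(N\NP), NP, NP/(NP\NP), PP/(PP\NP), S/(S\NP)}; S ∉ chart

NO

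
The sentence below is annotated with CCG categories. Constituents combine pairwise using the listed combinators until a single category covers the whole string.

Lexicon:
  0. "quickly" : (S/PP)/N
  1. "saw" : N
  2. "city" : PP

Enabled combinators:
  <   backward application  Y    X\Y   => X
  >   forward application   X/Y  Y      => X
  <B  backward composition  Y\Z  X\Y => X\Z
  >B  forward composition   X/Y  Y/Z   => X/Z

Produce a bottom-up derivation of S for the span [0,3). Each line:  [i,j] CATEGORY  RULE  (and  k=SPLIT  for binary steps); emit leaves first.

[0,3] S   >
  [0,2] S/PP   >
    [0,1] "quickly" : (S/PP)/N
    [1,2] "saw" : N
  [2,3] "city" : PP

[0,1] (S/PP)/N  lex  "quickly"
[1,2] N  lex  "saw"
[0,2] S/PP  >  k=1
[2,3] PP  lex  "city"
[0,3] S  >  k=2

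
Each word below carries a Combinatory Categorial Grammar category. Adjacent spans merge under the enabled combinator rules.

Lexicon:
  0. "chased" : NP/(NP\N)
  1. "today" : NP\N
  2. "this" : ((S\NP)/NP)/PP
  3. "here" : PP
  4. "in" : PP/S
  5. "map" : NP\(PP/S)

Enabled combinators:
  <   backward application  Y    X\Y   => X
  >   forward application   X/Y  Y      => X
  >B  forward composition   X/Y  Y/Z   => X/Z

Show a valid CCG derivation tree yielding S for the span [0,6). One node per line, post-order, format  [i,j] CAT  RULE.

[0,1] NP/(NP\N)  lex  "chased"
[1,2] NP\N  lex  "today"
[0,2] NP  >  k=1
[2,3] ((S\NP)/NP)/PP  lex  "this"
[3,4] PP  lex  "here"
[2,4] (S\NP)/NP  >  k=3
[4,5] PP/S  lex  "in"
[5,6] NP\(PP/S)  lex  "map"
[4,6] NP  <  k=5
[2,6] S\NP  >  k=4
[0,6] S  <  k=2

[0,6] S   <
  [0,2] NP   >
    [0,1] "chased" : NP/(NP\N)
    [1,2] "today" : NP\N
  [2,6] S\NP   >
    [2,4] (S\NP)/NP   >
      [2,3] "this" : ((S\NP)/NP)/PP
      [3,4] "here" : PP
    [4,6] NP   <
      [4,5] "in" : PP/S
      [5,6] "map" : NP\(PP/S)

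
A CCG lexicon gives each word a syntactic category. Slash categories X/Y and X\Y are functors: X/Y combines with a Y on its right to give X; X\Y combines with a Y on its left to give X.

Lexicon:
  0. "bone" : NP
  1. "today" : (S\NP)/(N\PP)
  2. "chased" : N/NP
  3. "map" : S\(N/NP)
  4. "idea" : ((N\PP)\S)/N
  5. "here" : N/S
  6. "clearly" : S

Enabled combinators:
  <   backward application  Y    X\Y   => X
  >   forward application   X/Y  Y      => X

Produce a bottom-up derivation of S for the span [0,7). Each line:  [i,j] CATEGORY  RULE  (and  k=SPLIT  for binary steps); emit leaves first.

[0,7] S   <
  [0,1] "bone" : NP
  [1,7] S\NP   >
    [1,2] "today" : (S\NP)/(N\PP)
    [2,7] N\PP   <
      [2,4] S   <
        [2,3] "chased" : N/NP
        [3,4] "map" : S\(N/NP)
      [4,7] (N\PP)\S   >
        [4,5] "idea" : ((N\PP)\S)/N
        [5,7] N   >
          [5,6] "here" : N/S
          [6,7] "clearly" : S

[0,1] NP  lex  "bone"
[1,2] (S\NP)/(N\PP)  lex  "today"
[2,3] N/NP  lex  "chased"
[3,4] S\(N/NP)  lex  "map"
[2,4] S  <  k=3
[4,5] ((N\PP)\S)/N  lex  "idea"
[5,6] N/S  lex  "here"
[6,7] S  lex  "clearly"
[5,7] N  >  k=6
[4,7] (N\PP)\S  >  k=5
[2,7] N\PP  <  k=4
[1,7] S\NP  >  k=2
[0,7] S  <  k=1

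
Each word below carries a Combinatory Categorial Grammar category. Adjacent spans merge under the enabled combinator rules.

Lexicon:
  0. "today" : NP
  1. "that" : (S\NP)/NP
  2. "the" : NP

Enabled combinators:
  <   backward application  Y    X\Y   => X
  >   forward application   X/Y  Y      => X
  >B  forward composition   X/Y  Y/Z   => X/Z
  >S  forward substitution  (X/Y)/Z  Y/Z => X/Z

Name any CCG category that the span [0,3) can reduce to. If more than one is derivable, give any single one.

S

[0,3] S   <
  [0,1] "today" : NP
  [1,3] S\NP   >
    [1,2] "that" : (S\NP)/NP
    [2,3] "the" : NP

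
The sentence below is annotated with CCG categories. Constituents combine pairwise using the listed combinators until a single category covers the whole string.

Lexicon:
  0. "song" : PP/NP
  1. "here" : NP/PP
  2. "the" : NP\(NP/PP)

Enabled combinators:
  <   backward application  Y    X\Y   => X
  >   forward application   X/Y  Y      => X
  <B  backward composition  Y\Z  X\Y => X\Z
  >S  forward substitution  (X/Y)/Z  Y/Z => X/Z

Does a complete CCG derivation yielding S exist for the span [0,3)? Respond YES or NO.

NO

PP/NP NP/PP NP\(NP/PP)
CKY chart[0,3] = {PP}; S ∉ chart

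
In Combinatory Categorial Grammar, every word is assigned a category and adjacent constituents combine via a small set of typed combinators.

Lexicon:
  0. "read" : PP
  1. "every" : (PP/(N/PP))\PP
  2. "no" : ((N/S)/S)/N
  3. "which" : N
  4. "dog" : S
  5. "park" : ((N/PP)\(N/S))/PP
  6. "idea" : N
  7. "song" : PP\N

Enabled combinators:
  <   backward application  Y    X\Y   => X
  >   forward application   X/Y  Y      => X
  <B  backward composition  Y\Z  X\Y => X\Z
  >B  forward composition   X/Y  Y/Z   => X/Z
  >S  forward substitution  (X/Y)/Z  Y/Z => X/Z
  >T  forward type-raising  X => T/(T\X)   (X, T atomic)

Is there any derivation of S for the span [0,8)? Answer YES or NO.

NO

PP (PP/(N/PP))\PP ((N/S)/S)/N N S ((N/PP)\(N/S))/PP N PP\N
CKY chart[0,8] = {N/(N\PP), NP/(NP\PP), PP, PP/(PP\PP), S/(S\PP)}; S ∉ chart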